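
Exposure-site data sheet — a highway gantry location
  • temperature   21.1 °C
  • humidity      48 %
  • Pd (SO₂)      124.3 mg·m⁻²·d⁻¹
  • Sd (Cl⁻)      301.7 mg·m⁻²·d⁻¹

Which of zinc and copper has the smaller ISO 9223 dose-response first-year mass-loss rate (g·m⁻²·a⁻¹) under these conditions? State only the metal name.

zinc: T>10 °C ⇒ hinge -0.071·(21.1−10) = -0.7881
  Pd branch = 0.0129·Pd^0.44·e^(0.046·RH+f) = 0.4455 μm/a
  Sd branch = 0.0175·Sd^0.57·e^(0.008·RH+0.085·T) = 4 μm/a
  sum: 0.4455 + 4 → r_corr = 4.446 μm/a
  mass loss = 4.446 μm/a × 7.14 g/cm³ = 31.74 g·m⁻²·a⁻¹
copper: temperature factor f = -0.080·(11.1) = -0.8880
  SO₂ term: 0.0053·124.3^0.26·exp(0.059·48-0.8880) = 0.1297
  Cl⁻ term: 0.01025·301.7^0.27·exp(0.036·48+0.049·21.1) = 0.758
  sum: 0.1297 + 0.758 → r_corr = 0.8878 μm/a
  mass loss = 0.8878 μm/a × 8.96 g/cm³ = 7.955 g·m⁻²·a⁻¹
Ordering by g·m⁻²·a⁻¹: zinc (31.7) > copper (7.95)

copper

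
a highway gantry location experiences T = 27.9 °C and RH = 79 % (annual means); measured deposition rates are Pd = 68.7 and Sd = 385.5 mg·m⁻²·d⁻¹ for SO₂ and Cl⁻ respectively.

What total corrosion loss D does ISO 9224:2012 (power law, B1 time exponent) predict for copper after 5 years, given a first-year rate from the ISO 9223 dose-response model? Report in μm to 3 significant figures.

copper: f(T) = -0.080·(T−10) [T>10 °C] = -1.4320
  Pd branch = 0.0053·Pd^0.26·e^(0.059·RH+f) = 0.402 μm/a
  Cl⁻ term: 0.01025·385.5^0.27·exp(0.036·79+0.049·27.9) = 3.45
  r_corr = 0.402 + 3.45 = 3.852 μm/a
Power-law: D(5) = r_corr · 5^0.667
  D(5) = 3.852 × 5^0.667 = 3.852 × 2.926 = 11.27 μm

D(5) = 11.3 μm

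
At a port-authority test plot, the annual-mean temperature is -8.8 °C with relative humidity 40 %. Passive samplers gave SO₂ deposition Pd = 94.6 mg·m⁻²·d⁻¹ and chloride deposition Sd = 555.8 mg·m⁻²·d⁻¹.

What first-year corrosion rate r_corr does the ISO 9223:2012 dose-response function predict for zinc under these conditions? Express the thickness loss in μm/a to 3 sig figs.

r_corr = 0.713 μm/a

zinc: temperature factor f = +0.038·(-18.8) = -0.7144
  sulphur-dioxide contribution → 0.2943 μm/a
  chloride contribution → 0.4186 μm/a
  ⇒ r_corr(zinc) = 0.7129 μm/a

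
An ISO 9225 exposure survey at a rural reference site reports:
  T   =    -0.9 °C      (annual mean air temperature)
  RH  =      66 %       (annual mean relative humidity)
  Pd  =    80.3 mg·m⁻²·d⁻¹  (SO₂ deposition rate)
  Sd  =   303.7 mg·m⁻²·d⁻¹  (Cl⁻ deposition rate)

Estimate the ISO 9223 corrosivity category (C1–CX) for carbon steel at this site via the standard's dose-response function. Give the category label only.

C3

carbon steel: f(T) = +0.150·(T−10) [T≤10 °C] = -1.6350
  Pd branch = 1.77·Pd^0.52·e^(0.02·RH+f) = 12.64 μm/a
  Cl⁻ term: 0.102·303.7^0.62·exp(0.033·66+0.04·-0.9) = 30.06
  r_corr = 12.64 + 30.06 = 42.7 μm/a
42.7 μm/a falls in (25, 50] for carbon steel → category C3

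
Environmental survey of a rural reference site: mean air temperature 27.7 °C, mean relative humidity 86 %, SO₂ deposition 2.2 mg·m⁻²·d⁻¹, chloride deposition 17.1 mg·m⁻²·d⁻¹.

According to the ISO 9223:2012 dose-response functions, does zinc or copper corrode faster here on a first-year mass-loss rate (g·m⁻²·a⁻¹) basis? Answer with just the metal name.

zinc: f(T) = -0.071·(T−10) [T>10 °C] = -1.2567
  Pd branch = 0.0129·Pd^0.44·e^(0.046·RH+f) = 0.2714 μm/a
  Cl⁻ term: 0.0175·17.1^0.57·exp(0.008·86+0.085·27.7) = 1.85
  r_corr = 0.2714 + 1.85 = 2.121 μm/a
  mass loss = 2.121 μm/a × 7.14 g/cm³ = 15.15 g·m⁻²·a⁻¹
copper: temperature factor f = -0.080·(17.7) = -1.4160
  Pd branch = 0.0053·Pd^0.26·e^(0.059·RH+f) = 0.2523 μm/a
  Cl⁻ term: 0.01025·17.1^0.27·exp(0.036·86+0.049·27.7) = 1.895
  sum: 0.2523 + 1.895 → r_corr = 2.148 μm/a
  mass loss = 2.148 μm/a × 8.96 g/cm³ = 19.24 g·m⁻²·a⁻¹
Ordering by g·m⁻²·a⁻¹: copper (19.2) > zinc (15.1)

copper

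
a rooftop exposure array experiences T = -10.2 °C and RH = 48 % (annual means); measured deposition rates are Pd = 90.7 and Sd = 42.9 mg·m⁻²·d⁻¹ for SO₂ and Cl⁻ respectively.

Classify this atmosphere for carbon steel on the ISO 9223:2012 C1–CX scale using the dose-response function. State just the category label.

C2

carbon steel: f(T) = +0.150·(T−10) [T≤10 °C] = -3.0300
  sulphur-dioxide contribution → 2.328 μm/a
  chloride contribution → 3.4 μm/a
  total first-year rate 5.728 μm/a
Category bounds: 1.3…25 μm/a bracket r_corr ⇒ C2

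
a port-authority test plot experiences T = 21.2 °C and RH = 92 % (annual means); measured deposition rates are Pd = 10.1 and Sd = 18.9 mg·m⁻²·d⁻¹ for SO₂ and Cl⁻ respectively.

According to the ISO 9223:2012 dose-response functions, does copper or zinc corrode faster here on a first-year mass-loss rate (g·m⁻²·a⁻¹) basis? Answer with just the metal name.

copper: temperature factor f = -0.080·(11.2) = -0.8960
  Pd branch = 0.0053·Pd^0.26·e^(0.059·RH+f) = 0.8987 μm/a
  Cl⁻ term: 0.01025·18.9^0.27·exp(0.036·92+0.049·21.2) = 1.758
  sum: 0.8987 + 1.758 → r_corr = 2.656 μm/a
  mass loss = 2.656 μm/a × 8.96 g/cm³ = 23.8 g·m⁻²·a⁻¹
zinc: f(T) = -0.071·(T−10) [T>10 °C] = -0.7952
  SO₂ term: 0.0129·10.1^0.44·exp(0.046·92-0.7952) = 1.109
  Sd branch = 0.0175·Sd^0.57·e^(0.008·RH+0.085·T) = 1.183 μm/a
  r_corr = 1.109 + 1.183 = 2.292 μm/a
  mass loss = 2.292 μm/a × 7.14 g/cm³ = 16.37 g·m⁻²·a⁻¹
Ordering by g·m⁻²·a⁻¹: copper (23.8) > zinc (16.4)

copper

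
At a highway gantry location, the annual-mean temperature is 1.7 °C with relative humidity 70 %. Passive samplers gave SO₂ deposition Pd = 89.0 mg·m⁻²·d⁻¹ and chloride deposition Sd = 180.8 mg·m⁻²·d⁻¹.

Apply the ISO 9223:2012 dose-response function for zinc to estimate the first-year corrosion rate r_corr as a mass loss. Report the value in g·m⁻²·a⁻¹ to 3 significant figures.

r_corr = 17.0 g·m⁻²·a⁻¹

zinc: f(T) = +0.038·(T−10) [T≤10 °C] = -0.3154
  sulphur-dioxide contribution → 1.697 μm/a
  chloride contribution → 0.6849 μm/a
  ⇒ r_corr(zinc) = 2.382 μm/a
Convert to mass loss: 2.382 μm/a × 7.14 g/cm³ = 17.01 g·m⁻²·a⁻¹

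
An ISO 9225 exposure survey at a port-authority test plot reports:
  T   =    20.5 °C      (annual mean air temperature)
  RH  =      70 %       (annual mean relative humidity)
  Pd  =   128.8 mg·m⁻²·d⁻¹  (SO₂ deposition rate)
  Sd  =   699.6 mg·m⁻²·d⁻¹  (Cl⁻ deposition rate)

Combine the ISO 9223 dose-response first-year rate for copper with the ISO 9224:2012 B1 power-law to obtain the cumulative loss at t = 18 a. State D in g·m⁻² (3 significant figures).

copper: temperature factor f = -0.080·(10.5) = -0.8400
  SO₂ term: 0.0053·128.8^0.26·exp(0.059·70-0.8400) = 0.5031
  Cl⁻ term: 0.01025·699.6^0.27·exp(0.036·70+0.049·20.5) = 2.039
  r_corr = 0.5031 + 2.039 = 2.543 μm/a
Power-law: D(18) = r_corr · 18^0.667
  D(18) = 2.543 × 18^0.667 = 2.543 × 6.875 = 17.48 μm
  Mass loss = 17.48 μm × 8.96 g/cm³ = 156.6 g·m⁻²

D(18) = 157 g·m⁻²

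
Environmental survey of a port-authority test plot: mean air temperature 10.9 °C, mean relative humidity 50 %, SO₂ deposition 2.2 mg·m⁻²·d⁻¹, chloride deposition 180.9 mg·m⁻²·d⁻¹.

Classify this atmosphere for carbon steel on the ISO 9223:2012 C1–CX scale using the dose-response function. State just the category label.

C3

carbon steel: temperature factor f = -0.054·(0.9) = -0.0486
  SO₂ term: 1.77·2.2^0.52·exp(0.02·50-0.0486) = 6.906
  Cl⁻ term: 0.102·180.9^0.62·exp(0.033·50+0.04·10.9) = 20.61
  r_corr = 6.906 + 20.61 = 27.52 μm/a
27.5 μm/a falls in (25, 50] for carbon steel → category C3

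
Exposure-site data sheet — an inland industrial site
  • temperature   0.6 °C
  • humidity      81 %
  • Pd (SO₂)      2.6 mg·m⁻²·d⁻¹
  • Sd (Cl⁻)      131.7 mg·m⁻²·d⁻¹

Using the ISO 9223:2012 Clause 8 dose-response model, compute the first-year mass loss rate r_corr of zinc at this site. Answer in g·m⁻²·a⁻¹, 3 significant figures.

r_corr = 8.13 g·m⁻²·a⁻¹

zinc: temperature factor f = +0.038·(-9.4) = -0.3572
  sulphur-dioxide contribution → 0.5705 μm/a
  chloride contribution → 0.5686 μm/a
  total first-year rate 1.139 μm/a
Convert to mass loss: 1.139 μm/a × 7.14 g/cm³ = 8.133 g·m⁻²·a⁻¹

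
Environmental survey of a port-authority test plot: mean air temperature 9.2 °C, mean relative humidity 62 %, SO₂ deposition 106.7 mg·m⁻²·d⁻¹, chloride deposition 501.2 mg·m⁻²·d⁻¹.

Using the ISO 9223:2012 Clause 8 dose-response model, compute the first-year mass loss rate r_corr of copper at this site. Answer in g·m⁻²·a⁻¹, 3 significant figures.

r_corr = 12.8 g·m⁻²·a⁻¹

copper: temperature factor f = +0.126·(-0.8) = -0.1008
  Pd branch = 0.0053·Pd^0.26·e^(0.059·RH+f) = 0.6259 μm/a
  Cl⁻ term: 0.01025·501.2^0.27·exp(0.036·62+0.049·9.2) = 0.8033
  sum: 0.6259 + 0.8033 → r_corr = 1.429 μm/a
Convert to mass loss: 1.429 μm/a × 8.96 g/cm³ = 12.8 g·m⁻²·a⁻¹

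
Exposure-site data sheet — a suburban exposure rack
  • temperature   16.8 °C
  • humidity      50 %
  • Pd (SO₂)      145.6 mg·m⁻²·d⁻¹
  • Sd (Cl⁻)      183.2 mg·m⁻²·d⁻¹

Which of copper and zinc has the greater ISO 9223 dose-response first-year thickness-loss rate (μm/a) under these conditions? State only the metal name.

zinc

copper: temperature factor f = -0.080·(6.8) = -0.5440
  SO₂ term: 0.0053·145.6^0.26·exp(0.059·50-0.5440) = 0.2146
  Cl⁻ term: 0.01025·183.2^0.27·exp(0.036·50+0.049·16.8) = 0.5767
  r_corr = 0.2146 + 0.5767 = 0.7913 μm/a
zinc: f(T) = -0.071·(T−10) [T>10 °C] = -0.4828
  SO₂ term: 0.0129·145.6^0.44·exp(0.046·50-0.4828) = 0.7105
  Sd branch = 0.0175·Sd^0.57·e^(0.008·RH+0.085·T) = 2.122 μm/a
  sum: 0.7105 + 2.122 → r_corr = 2.833 μm/a
Ordering by μm/a: zinc (2.83) > copper (0.791)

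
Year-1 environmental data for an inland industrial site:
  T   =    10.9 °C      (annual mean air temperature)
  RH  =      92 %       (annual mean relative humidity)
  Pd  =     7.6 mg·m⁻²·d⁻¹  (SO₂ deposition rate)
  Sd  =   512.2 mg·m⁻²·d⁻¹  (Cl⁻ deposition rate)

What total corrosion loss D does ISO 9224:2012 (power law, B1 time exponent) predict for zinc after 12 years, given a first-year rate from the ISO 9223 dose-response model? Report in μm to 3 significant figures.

zinc: T>10 °C ⇒ hinge -0.071·(10.9−10) = -0.0639
  sulphur-dioxide contribution → 2.034 μm/a
  chloride contribution → 3.232 μm/a
  ⇒ r_corr(zinc) = 5.266 μm/a
ISO 9224: D(t) = r_corr · t^b with b = 0.813 (zinc, B1)
  D(12) = 5.266 × 12^0.813 = 5.266 × 7.54 = 39.7 μm

D(12) = 39.7 μm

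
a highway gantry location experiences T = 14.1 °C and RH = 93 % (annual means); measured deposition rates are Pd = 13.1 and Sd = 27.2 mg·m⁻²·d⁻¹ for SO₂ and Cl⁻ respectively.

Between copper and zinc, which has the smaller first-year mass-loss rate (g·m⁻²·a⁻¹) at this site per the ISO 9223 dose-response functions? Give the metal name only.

copper: T>10 °C ⇒ hinge -0.080·(14.1−10) = -0.3280
  SO₂ term: 0.0053·13.1^0.26·exp(0.059·93-0.3280) = 1.8
  Cl⁻ term: 0.01025·27.2^0.27·exp(0.036·93+0.049·14.1) = 1.419
  sum: 1.8 + 1.419 → r_corr = 3.22 μm/a
  mass loss = 3.22 μm/a × 8.96 g/cm³ = 28.85 g·m⁻²·a⁻¹
zinc: T>10 °C ⇒ hinge -0.071·(14.1−10) = -0.2911
  Pd branch = 0.0129·Pd^0.44·e^(0.046·RH+f) = 2.156 μm/a
  Cl⁻ term: 0.0175·27.2^0.57·exp(0.008·93+0.085·14.1) = 0.8023
  r_corr = 2.156 + 0.8023 = 2.958 μm/a
  mass loss = 2.958 μm/a × 7.14 g/cm³ = 21.12 g·m⁻²·a⁻¹
Ordering by g·m⁻²·a⁻¹: copper (28.8) > zinc (21.1)

zinc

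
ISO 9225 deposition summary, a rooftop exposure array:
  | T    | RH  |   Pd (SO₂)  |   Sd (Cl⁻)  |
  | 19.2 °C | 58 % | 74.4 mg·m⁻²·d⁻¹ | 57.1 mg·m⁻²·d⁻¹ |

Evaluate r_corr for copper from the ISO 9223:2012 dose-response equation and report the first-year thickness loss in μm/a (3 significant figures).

copper: T>10 °C ⇒ hinge -0.080·(19.2−10) = -0.7360
  sulphur-dioxide contribution → 0.2385 μm/a
  chloride contribution → 0.6315 μm/a
  total first-year rate 0.87 μm/a

r_corr = 0.870 μm/a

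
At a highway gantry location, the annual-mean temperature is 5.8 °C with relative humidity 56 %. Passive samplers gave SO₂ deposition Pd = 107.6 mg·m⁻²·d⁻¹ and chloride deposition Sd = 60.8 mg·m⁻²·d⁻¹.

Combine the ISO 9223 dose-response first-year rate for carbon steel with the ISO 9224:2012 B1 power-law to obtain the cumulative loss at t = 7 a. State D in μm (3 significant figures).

carbon steel: f(T) = +0.150·(T−10) [T≤10 °C] = -0.6300
  Pd branch = 1.77·Pd^0.52·e^(0.02·RH+f) = 32.91 μm/a
  Sd branch = 0.102·Sd^0.62·e^(0.033·RH+0.04·T) = 10.42 μm/a
  sum: 32.91 + 10.42 → r_corr = 43.33 μm/a
Power-law: D(7) = r_corr · 7^0.523
  D(7) = 43.33 × 7^0.523 = 43.33 × 2.767 = 119.9 μm

D(7) = 120 μm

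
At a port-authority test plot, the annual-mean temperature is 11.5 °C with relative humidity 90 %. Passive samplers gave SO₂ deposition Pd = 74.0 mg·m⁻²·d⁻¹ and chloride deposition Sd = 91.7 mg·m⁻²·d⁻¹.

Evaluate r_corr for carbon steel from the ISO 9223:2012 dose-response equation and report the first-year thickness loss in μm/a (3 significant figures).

carbon steel: f(T) = -0.054·(T−10) [T>10 °C] = -0.0810
  sulphur-dioxide contribution → 92.58 μm/a
  chloride contribution → 51.87 μm/a
  total first-year rate 144.4 μm/a

r_corr = 144 μm/a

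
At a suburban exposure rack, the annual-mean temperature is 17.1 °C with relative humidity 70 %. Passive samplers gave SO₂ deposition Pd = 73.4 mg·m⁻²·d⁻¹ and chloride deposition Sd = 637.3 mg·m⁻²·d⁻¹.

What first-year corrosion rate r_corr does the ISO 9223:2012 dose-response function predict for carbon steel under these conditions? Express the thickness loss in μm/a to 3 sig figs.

carbon steel: temperature factor f = -0.054·(7.1) = -0.3834
  SO₂ term: 1.77·73.4^0.52·exp(0.02·70-0.3834) = 45.67
  Cl⁻ term: 0.102·637.3^0.62·exp(0.033·70+0.04·17.1) = 111.6
  r_corr = 45.67 + 111.6 = 157.2 μm/a

r_corr = 157 μm/a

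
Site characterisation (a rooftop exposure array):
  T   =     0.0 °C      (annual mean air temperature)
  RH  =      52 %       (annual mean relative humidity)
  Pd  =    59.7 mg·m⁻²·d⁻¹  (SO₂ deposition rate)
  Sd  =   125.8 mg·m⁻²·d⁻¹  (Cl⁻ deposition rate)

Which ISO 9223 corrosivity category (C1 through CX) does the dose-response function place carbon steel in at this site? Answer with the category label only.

carbon steel: f(T) = +0.150·(T−10) [T≤10 °C] = -1.5000
  SO₂ term: 1.77·59.7^0.52·exp(0.02·52-1.5000) = 9.369
  Cl⁻ term: 0.102·125.8^0.62·exp(0.033·52+0.04·0.0) = 11.37
  sum: 9.369 + 11.37 → r_corr = 20.74 μm/a
20.7 μm/a falls in (1.3, 25] for carbon steel → category C2

C2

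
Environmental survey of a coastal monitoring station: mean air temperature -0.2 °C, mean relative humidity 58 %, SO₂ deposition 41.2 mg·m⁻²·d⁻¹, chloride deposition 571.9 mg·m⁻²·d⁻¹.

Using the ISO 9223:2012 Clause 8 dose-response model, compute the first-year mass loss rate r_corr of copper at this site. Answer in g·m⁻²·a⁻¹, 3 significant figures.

r_corr = 5.13 g·m⁻²·a⁻¹

copper: f(T) = +0.126·(T−10) [T≤10 °C] = -1.2852
  sulphur-dioxide contribution → 0.1181 μm/a
  chloride contribution → 0.4547 μm/a
  ⇒ r_corr(copper) = 0.5728 μm/a
Convert to mass loss: 0.5728 μm/a × 8.96 g/cm³ = 5.132 g·m⁻²·a⁻¹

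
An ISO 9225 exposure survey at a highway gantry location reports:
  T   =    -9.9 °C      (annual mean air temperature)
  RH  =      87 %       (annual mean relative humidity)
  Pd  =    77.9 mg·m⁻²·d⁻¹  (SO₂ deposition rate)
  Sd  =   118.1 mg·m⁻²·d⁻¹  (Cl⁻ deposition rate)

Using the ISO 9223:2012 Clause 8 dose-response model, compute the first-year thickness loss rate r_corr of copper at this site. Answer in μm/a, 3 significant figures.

r_corr = 0.752 μm/a

copper: f(T) = +0.126·(T−10) [T≤10 °C] = -2.5074
  SO₂ term: 0.0053·77.9^0.26·exp(0.059·87-2.5074) = 0.2272
  Cl⁻ term: 0.01025·118.1^0.27·exp(0.036·87+0.049·-9.9) = 0.5245
  r_corr = 0.2272 + 0.5245 = 0.7517 μm/a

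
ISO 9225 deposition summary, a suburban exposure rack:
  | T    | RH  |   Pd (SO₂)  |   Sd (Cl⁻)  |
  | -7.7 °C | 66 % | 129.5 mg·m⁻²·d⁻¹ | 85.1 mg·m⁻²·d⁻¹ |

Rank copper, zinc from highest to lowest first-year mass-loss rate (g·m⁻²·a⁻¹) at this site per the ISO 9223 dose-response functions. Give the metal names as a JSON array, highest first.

copper: T≤10 °C ⇒ hinge +0.126·(-7.7−10) = -2.2302
  sulphur-dioxide contribution → 0.09909 μm/a
  chloride contribution → 0.2511 μm/a
  ⇒ r_corr(copper) = 0.3502 μm/a
  mass loss = 0.3502 μm/a × 8.96 g/cm³ = 3.138 g·m⁻²·a⁻¹
zinc: T≤10 °C ⇒ hinge +0.038·(-7.7−10) = -0.6726
  sulphur-dioxide contribution → 1.165 μm/a
  chloride contribution → 0.1942 μm/a
  total first-year rate 1.359 μm/a
  mass loss = 1.359 μm/a × 7.14 g/cm³ = 9.706 g·m⁻²·a⁻¹
Ordering by g·m⁻²·a⁻¹: zinc (9.71) > copper (3.14)

["zinc", "copper"]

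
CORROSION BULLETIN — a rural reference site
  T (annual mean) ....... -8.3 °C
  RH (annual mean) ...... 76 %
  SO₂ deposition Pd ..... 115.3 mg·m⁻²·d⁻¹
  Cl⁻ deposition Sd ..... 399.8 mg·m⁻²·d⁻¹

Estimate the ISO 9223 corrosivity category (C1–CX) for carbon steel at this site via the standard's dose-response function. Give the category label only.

carbon steel: T≤10 °C ⇒ hinge +0.150·(-8.3−10) = -2.7450
  SO₂ term: 1.77·115.3^0.52·exp(0.02·76-2.7450) = 6.139
  Cl⁻ term: 0.102·399.8^0.62·exp(0.033·76+0.04·-8.3) = 36.88
  sum: 6.139 + 36.88 → r_corr = 43.02 μm/a
43 μm/a falls in (25, 50] for carbon steel → category C3

C3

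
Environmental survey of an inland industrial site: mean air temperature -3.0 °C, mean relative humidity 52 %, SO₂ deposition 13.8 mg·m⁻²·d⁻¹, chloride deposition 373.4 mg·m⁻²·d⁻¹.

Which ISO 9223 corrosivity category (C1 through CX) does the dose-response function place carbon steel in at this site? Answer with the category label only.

carbon steel: T≤10 °C ⇒ hinge +0.150·(-3.0−10) = -1.9500
  SO₂ term: 1.77·13.8^0.52·exp(0.02·52-1.9500) = 2.789
  Sd branch = 0.102·Sd^0.62·e^(0.033·RH+0.04·T) = 19.79 μm/a
  r_corr = 2.789 + 19.79 = 22.58 μm/a
ISO 9223 Table 2 (carbon steel): 1.3 < 22.6 ≤ 25 μm/a ⇒ C2

C2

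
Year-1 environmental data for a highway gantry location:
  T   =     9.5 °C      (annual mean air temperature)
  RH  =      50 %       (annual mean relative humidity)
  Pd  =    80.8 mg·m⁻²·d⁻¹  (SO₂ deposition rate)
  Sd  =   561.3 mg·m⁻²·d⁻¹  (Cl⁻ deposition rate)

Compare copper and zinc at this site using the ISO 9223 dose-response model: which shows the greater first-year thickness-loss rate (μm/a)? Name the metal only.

zinc

copper: temperature factor f = +0.126·(-0.5) = -0.0630
  SO₂ term: 0.0053·80.8^0.26·exp(0.059·50-0.0630) = 0.2979
  Sd branch = 0.01025·Sd^0.27·e^(0.036·RH+0.049·T) = 0.5456 μm/a
  sum: 0.2979 + 0.5456 → r_corr = 0.8435 μm/a
zinc: temperature factor f = +0.038·(-0.5) = -0.0190
  SO₂ term: 0.0129·80.8^0.44·exp(0.046·50-0.0190) = 0.8719
  Cl⁻ term: 0.0175·561.3^0.57·exp(0.008·50+0.085·9.5) = 2.16
  r_corr = 0.8719 + 2.16 = 3.032 μm/a
Ordering by μm/a: zinc (3.03) > copper (0.843)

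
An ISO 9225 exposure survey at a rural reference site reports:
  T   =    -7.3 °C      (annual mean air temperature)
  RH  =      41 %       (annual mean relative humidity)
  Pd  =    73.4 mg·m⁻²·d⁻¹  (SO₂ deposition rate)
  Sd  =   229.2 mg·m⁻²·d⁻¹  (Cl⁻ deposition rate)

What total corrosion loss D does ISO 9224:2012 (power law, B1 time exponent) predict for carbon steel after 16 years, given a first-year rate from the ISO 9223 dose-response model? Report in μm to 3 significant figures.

D(16) = 48.5 μm

carbon steel: temperature factor f = +0.150·(-17.3) = -2.5950
  SO₂ term: 1.77·73.4^0.52·exp(0.02·41-2.5950) = 2.801
  Sd branch = 0.102·Sd^0.62·e^(0.033·RH+0.04·T) = 8.565 μm/a
  sum: 2.801 + 8.565 → r_corr = 11.37 μm/a
ISO 9224: D(t) = r_corr · t^b with b = 0.523 (carbon steel, B1)
  D(16) = 11.37 × 16^0.523 = 11.37 × 4.263 = 48.46 μm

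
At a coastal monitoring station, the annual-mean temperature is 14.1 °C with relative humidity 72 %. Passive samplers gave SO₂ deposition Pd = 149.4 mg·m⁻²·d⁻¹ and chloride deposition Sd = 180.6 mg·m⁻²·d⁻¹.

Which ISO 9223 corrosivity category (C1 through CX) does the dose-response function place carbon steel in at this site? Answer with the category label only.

C5

carbon steel: T>10 °C ⇒ hinge -0.054·(14.1−10) = -0.2214
  Pd branch = 1.77·Pd^0.52·e^(0.02·RH+f) = 80.88 μm/a
  Sd branch = 0.102·Sd^0.62·e^(0.033·RH+0.04·T) = 48.37 μm/a
  r_corr = 80.88 + 48.37 = 129.3 μm/a
ISO 9223 Table 2 (carbon steel): 80 < 129 ≤ 200 μm/a ⇒ C5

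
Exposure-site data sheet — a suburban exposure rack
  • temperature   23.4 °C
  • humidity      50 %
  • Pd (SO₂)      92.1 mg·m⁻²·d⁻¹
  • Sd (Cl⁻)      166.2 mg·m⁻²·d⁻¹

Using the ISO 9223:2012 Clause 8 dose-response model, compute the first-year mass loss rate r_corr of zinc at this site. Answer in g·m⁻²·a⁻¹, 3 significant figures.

zinc: temperature factor f = -0.071·(13.4) = -0.9514
  Pd branch = 0.0129·Pd^0.44·e^(0.046·RH+f) = 0.3635 μm/a
  Cl⁻ term: 0.0175·166.2^0.57·exp(0.008·50+0.085·23.4) = 3.518
  r_corr = 0.3635 + 3.518 = 3.882 μm/a
Convert to mass loss: 3.882 μm/a × 7.14 g/cm³ = 27.72 g·m⁻²·a⁻¹

r_corr = 27.7 g·m⁻²·a⁻¹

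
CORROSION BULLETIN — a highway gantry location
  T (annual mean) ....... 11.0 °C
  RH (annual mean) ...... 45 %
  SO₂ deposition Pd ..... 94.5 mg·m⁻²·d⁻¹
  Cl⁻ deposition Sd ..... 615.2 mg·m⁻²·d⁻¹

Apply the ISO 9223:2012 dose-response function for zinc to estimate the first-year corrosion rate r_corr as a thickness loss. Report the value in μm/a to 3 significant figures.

zinc: temperature factor f = -0.071·(1.0) = -0.0710
  Pd branch = 0.0129·Pd^0.44·e^(0.046·RH+f) = 0.7046 μm/a
  Sd branch = 0.0175·Sd^0.57·e^(0.008·RH+0.085·T) = 2.484 μm/a
  r_corr = 0.7046 + 2.484 = 3.189 μm/a

r_corr = 3.19 μm/a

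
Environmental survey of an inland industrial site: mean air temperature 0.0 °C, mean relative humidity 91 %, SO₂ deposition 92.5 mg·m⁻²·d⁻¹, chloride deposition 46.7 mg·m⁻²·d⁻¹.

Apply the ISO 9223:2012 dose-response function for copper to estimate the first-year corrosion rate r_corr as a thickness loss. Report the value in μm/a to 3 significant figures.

r_corr = 1.81 μm/a

copper: temperature factor f = +0.126·(-10.0) = -1.2600
  Pd branch = 0.0053·Pd^0.26·e^(0.059·RH+f) = 1.047 μm/a
  Sd branch = 0.01025·Sd^0.27·e^(0.036·RH+0.049·T) = 0.7659 μm/a
  r_corr = 1.047 + 0.7659 = 1.813 μm/a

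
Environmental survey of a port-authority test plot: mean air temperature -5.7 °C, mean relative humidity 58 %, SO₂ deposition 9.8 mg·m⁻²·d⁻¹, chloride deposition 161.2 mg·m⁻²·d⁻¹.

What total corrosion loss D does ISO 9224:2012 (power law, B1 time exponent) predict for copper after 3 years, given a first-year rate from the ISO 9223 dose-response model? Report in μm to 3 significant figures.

D(3) = 0.598 μm

copper: temperature factor f = +0.126·(-15.7) = -1.9782
  sulphur-dioxide contribution → 0.04065 μm/a
  chloride contribution → 0.2467 μm/a
  ⇒ r_corr(copper) = 0.2874 μm/a
Power-law: D(3) = r_corr · 3^0.667
  D(3) = 0.2874 × 3^0.667 = 0.2874 × 2.081 = 0.598 μm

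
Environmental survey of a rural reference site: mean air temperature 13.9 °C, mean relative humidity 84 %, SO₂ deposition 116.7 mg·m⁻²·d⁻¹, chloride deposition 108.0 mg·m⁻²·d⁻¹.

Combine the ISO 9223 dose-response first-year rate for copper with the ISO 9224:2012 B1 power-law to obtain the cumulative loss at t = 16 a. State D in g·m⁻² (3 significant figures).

copper: T>10 °C ⇒ hinge -0.080·(13.9−10) = -0.3120
  sulphur-dioxide contribution → 1.899 μm/a
  chloride contribution → 1.475 μm/a
  ⇒ r_corr(copper) = 3.374 μm/a
Long-term exponent b (ISO 9224 Table 2, B1) = 0.667
  D(16) = 3.374 × 16^0.667 = 3.374 × 6.355 = 21.45 μm
  Mass loss = 21.45 μm × 8.96 g/cm³ = 192.2 g·m⁻²

D(16) = 192 g·m⁻²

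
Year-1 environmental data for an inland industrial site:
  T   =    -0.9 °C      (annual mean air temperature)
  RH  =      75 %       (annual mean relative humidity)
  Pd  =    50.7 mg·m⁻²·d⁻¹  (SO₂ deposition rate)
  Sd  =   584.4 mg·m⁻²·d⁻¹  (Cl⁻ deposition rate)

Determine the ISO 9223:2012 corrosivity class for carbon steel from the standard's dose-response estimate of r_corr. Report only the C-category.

C4

carbon steel: T≤10 °C ⇒ hinge +0.150·(-0.9−10) = -1.6350
  SO₂ term: 1.77·50.7^0.52·exp(0.02·75-1.6350) = 11.91
  Cl⁻ term: 0.102·584.4^0.62·exp(0.033·75+0.04·-0.9) = 60.7
  r_corr = 11.91 + 60.7 = 72.61 μm/a
72.6 μm/a falls in (50, 80] for carbon steel → category C4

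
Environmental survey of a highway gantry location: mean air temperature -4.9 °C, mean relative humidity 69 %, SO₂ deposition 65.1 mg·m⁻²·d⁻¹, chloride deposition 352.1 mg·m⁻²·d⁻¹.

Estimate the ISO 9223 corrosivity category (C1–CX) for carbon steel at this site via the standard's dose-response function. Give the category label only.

C3

carbon steel: T≤10 °C ⇒ hinge +0.150·(-4.9−10) = -2.2350
  SO₂ term: 1.77·65.1^0.52·exp(0.02·69-2.2350) = 6.603
  Cl⁻ term: 0.102·352.1^0.62·exp(0.033·69+0.04·-4.9) = 31
  sum: 6.603 + 31 → r_corr = 37.6 μm/a
Category bounds: 25…50 μm/a bracket r_corr ⇒ C3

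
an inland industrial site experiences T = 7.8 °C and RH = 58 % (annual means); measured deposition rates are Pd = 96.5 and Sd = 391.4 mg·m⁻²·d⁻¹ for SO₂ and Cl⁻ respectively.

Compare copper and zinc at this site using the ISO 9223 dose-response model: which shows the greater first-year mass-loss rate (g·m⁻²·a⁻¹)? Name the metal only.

copper: temperature factor f = +0.126·(-2.2) = -0.2772
  Pd branch = 0.0053·Pd^0.26·e^(0.059·RH+f) = 0.4037 μm/a
  Cl⁻ term: 0.01025·391.4^0.27·exp(0.036·58+0.049·7.8) = 0.6075
  r_corr = 0.4037 + 0.6075 = 1.011 μm/a
  mass loss = 1.011 μm/a × 8.96 g/cm³ = 9.06 g·m⁻²·a⁻¹
zinc: f(T) = +0.038·(T−10) [T≤10 °C] = -0.0836
  SO₂ term: 0.0129·96.5^0.44·exp(0.046·58-0.0836) = 1.277
  Cl⁻ term: 0.0175·391.4^0.57·exp(0.008·58+0.085·7.8) = 1.623
  r_corr = 1.277 + 1.623 = 2.9 μm/a
  mass loss = 2.9 μm/a × 7.14 g/cm³ = 20.7 g·m⁻²·a⁻¹
Ordering by g·m⁻²·a⁻¹: zinc (20.7) > copper (9.06)

zinc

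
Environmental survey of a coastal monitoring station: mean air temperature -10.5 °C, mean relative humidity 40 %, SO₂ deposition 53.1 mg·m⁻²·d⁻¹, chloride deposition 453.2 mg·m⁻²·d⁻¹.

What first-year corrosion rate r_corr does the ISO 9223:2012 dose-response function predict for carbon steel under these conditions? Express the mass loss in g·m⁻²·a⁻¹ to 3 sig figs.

carbon steel: T≤10 °C ⇒ hinge +0.150·(-10.5−10) = -3.0750
  Pd branch = 1.77·Pd^0.52·e^(0.02·RH+f) = 1.435 μm/a
  Sd branch = 0.102·Sd^0.62·e^(0.033·RH+0.04·T) = 11.13 μm/a
  r_corr = 1.435 + 11.13 = 12.56 μm/a
Convert to mass loss: 12.56 μm/a × 7.85 g/cm³ = 98.61 g·m⁻²·a⁻¹

r_corr = 98.6 g·m⁻²·a⁻¹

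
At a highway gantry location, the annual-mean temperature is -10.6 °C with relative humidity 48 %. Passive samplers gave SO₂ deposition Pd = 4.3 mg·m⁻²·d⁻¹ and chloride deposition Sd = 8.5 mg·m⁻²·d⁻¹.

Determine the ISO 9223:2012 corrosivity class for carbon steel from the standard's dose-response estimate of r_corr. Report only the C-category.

C2

carbon steel: T≤10 °C ⇒ hinge +0.150·(-10.6−10) = -3.0900
  SO₂ term: 1.77·4.3^0.52·exp(0.02·48-3.0900) = 0.4491
  Cl⁻ term: 0.102·8.5^0.62·exp(0.033·48+0.04·-10.6) = 1.226
  r_corr = 0.4491 + 1.226 = 1.675 μm/a
1.68 μm/a falls in (1.3, 25] for carbon steel → category C2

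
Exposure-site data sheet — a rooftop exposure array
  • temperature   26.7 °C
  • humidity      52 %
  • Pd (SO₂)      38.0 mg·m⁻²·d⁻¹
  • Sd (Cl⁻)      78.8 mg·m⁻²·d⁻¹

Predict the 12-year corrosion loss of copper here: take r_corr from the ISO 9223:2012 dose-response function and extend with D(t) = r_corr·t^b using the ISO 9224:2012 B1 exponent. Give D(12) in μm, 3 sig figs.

D(12) = 4.61 μm

copper: f(T) = -0.080·(T−10) [T>10 °C] = -1.3360
  Pd branch = 0.0053·Pd^0.26·e^(0.059·RH+f) = 0.07713 μm/a
  Cl⁻ term: 0.01025·78.8^0.27·exp(0.036·52+0.049·26.7) = 0.8016
  r_corr = 0.07713 + 0.8016 = 0.8788 μm/a
ISO 9224: D(t) = r_corr · t^b with b = 0.667 (copper, B1)
  D(12) = 0.8788 × 12^0.667 = 0.8788 × 5.246 = 4.61 μm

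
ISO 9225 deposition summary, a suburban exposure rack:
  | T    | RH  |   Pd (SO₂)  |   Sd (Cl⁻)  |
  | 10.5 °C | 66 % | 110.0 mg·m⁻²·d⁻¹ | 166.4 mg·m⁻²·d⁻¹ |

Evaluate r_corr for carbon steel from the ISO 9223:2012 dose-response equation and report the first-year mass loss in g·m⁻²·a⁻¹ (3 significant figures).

r_corr = 840 g·m⁻²·a⁻¹

carbon steel: f(T) = -0.054·(T−10) [T>10 °C] = -0.0270
  sulphur-dioxide contribution → 74.31 μm/a
  chloride contribution → 32.66 μm/a
  total first-year rate 107 μm/a
Convert to mass loss: 107 μm/a × 7.85 g/cm³ = 839.7 g·m⁻²·a⁻¹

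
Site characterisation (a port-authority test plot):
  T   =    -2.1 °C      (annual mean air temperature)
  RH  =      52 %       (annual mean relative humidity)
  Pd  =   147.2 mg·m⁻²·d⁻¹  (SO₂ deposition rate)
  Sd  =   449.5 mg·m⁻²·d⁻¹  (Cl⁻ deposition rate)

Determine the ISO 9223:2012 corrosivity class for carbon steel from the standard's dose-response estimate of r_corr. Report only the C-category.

carbon steel: temperature factor f = +0.150·(-12.1) = -1.8150
  Pd branch = 1.77·Pd^0.52·e^(0.02·RH+f) = 10.93 μm/a
  Sd branch = 0.102·Sd^0.62·e^(0.033·RH+0.04·T) = 23.02 μm/a
  sum: 10.93 + 23.02 → r_corr = 33.95 μm/a
Category bounds: 25…50 μm/a bracket r_corr ⇒ C3

C3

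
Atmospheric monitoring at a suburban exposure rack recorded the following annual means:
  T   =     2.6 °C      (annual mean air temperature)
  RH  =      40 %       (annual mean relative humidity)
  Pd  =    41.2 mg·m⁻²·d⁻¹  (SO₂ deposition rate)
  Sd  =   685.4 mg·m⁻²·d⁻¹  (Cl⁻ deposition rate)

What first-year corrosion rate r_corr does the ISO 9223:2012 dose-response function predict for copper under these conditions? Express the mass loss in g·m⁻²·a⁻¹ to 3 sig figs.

copper: temperature factor f = +0.126·(-7.4) = -0.9324
  Pd branch = 0.0053·Pd^0.26·e^(0.059·RH+f) = 0.0581 μm/a
  Cl⁻ term: 0.01025·685.4^0.27·exp(0.036·40+0.049·2.6) = 0.2865
  r_corr = 0.0581 + 0.2865 = 0.3446 μm/a
Convert to mass loss: 0.3446 μm/a × 8.96 g/cm³ = 3.088 g·m⁻²·a⁻¹

r_corr = 3.09 g·m⁻²·a⁻¹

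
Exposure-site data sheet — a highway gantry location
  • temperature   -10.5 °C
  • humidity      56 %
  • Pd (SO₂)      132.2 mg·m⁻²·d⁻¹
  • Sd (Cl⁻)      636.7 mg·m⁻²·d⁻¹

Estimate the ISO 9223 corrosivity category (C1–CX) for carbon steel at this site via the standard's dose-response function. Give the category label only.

carbon steel: f(T) = +0.150·(T−10) [T≤10 °C] = -3.0750
  Pd branch = 1.77·Pd^0.52·e^(0.02·RH+f) = 3.177 μm/a
  Sd branch = 0.102·Sd^0.62·e^(0.033·RH+0.04·T) = 23.29 μm/a
  r_corr = 3.177 + 23.29 = 26.47 μm/a
ISO 9223 Table 2 (carbon steel): 25 < 26.5 ≤ 50 μm/a ⇒ C3

C3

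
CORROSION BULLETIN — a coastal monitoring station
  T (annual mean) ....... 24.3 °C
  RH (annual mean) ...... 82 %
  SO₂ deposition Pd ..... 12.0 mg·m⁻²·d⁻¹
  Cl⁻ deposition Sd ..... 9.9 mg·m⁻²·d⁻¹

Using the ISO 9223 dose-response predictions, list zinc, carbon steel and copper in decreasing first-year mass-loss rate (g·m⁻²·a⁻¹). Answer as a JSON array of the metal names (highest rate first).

zinc: T>10 °C ⇒ hinge -0.071·(24.3−10) = -1.0153
  Pd branch = 0.0129·Pd^0.44·e^(0.046·RH+f) = 0.6062 μm/a
  Cl⁻ term: 0.0175·9.9^0.57·exp(0.008·82+0.085·24.3) = 0.9828
  sum: 0.6062 + 0.9828 → r_corr = 1.589 μm/a
  mass loss = 1.589 μm/a × 7.14 g/cm³ = 11.35 g·m⁻²·a⁻¹
carbon steel: f(T) = -0.054·(T−10) [T>10 °C] = -0.7722
  SO₂ term: 1.77·12.0^0.52·exp(0.02·82-0.7722) = 15.35
  Cl⁻ term: 0.102·9.9^0.62·exp(0.033·82+0.04·24.3) = 16.72
  r_corr = 15.35 + 16.72 = 32.07 μm/a
  mass loss = 32.07 μm/a × 7.85 g/cm³ = 251.7 g·m⁻²·a⁻¹
copper: f(T) = -0.080·(T−10) [T>10 °C] = -1.1440
  SO₂ term: 0.0053·12.0^0.26·exp(0.059·82-1.1440) = 0.4066
  Sd branch = 0.01025·Sd^0.27·e^(0.036·RH+0.049·T) = 1.199 μm/a
  r_corr = 0.4066 + 1.199 = 1.605 μm/a
  mass loss = 1.605 μm/a × 8.96 g/cm³ = 14.38 g·m⁻²·a⁻¹
Ordering by g·m⁻²·a⁻¹: carbon steel (252) > copper (14.4) > zinc (11.3)

["carbon steel", "copper", "zinc"]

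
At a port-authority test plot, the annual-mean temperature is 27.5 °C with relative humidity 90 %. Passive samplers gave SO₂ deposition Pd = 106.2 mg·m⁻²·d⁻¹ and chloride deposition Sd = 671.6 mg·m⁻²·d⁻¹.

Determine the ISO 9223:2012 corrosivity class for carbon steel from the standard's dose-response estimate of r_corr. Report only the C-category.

CX

carbon steel: f(T) = -0.054·(T−10) [T>10 °C] = -0.9450
  sulphur-dioxide contribution → 47.08 μm/a
  chloride contribution → 338.1 μm/a
  total first-year rate 385.1 μm/a
385 μm/a falls in (200, 700] for carbon steel → category CX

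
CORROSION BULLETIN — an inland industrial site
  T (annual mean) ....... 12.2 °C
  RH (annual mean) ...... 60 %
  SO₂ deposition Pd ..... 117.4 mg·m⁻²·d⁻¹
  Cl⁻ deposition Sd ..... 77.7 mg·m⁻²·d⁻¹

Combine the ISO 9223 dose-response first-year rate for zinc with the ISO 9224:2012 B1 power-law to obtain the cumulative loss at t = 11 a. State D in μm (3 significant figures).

D(11) = 16.7 μm

zinc: f(T) = -0.071·(T−10) [T>10 °C] = -0.1562
  sulphur-dioxide contribution → 1.419 μm/a
  chloride contribution → 0.9537 μm/a
  ⇒ r_corr(zinc) = 2.373 μm/a
ISO 9224: D(t) = r_corr · t^b with b = 0.813 (zinc, B1)
  D(11) = 2.373 × 11^0.813 = 2.373 × 7.025 = 16.67 μm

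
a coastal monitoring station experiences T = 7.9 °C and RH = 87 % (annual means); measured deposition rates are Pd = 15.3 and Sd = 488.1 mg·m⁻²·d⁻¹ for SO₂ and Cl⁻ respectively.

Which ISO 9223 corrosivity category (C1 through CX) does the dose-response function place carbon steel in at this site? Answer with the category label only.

C5

carbon steel: T≤10 °C ⇒ hinge +0.150·(7.9−10) = -0.3150
  Pd branch = 1.77·Pd^0.52·e^(0.02·RH+f) = 30.4 μm/a
  Cl⁻ term: 0.102·488.1^0.62·exp(0.033·87+0.04·7.9) = 114.7
  sum: 30.4 + 114.7 → r_corr = 145.1 μm/a
Category bounds: 80…200 μm/a bracket r_corr ⇒ C5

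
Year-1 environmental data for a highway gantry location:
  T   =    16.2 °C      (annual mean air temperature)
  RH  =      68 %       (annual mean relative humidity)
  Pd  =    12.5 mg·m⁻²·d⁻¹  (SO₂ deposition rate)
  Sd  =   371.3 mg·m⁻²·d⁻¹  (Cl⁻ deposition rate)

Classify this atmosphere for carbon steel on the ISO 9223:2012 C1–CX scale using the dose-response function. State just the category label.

carbon steel: f(T) = -0.054·(T−10) [T>10 °C] = -0.3348
  sulphur-dioxide contribution → 18.35 μm/a
  chloride contribution → 72.08 μm/a
  ⇒ r_corr(carbon steel) = 90.43 μm/a
90.4 μm/a falls in (80, 200] for carbon steel → category C5

C5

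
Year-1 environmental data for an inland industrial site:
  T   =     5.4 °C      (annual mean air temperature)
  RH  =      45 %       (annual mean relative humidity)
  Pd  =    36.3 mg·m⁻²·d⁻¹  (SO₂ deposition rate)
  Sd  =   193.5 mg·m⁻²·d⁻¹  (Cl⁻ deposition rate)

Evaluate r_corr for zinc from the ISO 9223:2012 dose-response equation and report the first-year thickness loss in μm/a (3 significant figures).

r_corr = 1.22 μm/a

zinc: temperature factor f = +0.038·(-4.6) = -0.1748
  Pd branch = 0.0129·Pd^0.44·e^(0.046·RH+f) = 0.4169 μm/a
  Cl⁻ term: 0.0175·193.5^0.57·exp(0.008·45+0.085·5.4) = 0.7982
  sum: 0.4169 + 0.7982 → r_corr = 1.215 μm/a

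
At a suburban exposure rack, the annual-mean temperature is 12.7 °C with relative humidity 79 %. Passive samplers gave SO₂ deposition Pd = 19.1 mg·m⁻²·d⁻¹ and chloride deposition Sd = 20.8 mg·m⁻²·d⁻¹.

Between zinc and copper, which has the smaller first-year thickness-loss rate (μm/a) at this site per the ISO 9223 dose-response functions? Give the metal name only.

zinc: f(T) = -0.071·(T−10) [T>10 °C] = -0.1917
  sulphur-dioxide contribution → 1.476 μm/a
  chloride contribution → 0.5465 μm/a
  total first-year rate 2.023 μm/a
copper: T>10 °C ⇒ hinge -0.080·(12.7−10) = -0.2160
  sulphur-dioxide contribution → 0.9723 μm/a
  chloride contribution → 0.7447 μm/a
  total first-year rate 1.717 μm/a
Ordering by μm/a: zinc (2.02) > copper (1.72)

copper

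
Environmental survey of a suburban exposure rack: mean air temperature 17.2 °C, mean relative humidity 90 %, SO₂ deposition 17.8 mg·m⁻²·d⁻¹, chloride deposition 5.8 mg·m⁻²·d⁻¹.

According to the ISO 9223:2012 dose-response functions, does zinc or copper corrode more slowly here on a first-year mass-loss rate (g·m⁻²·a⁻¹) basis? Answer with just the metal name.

zinc: temperature factor f = -0.071·(7.2) = -0.5112
  Pd branch = 0.0129·Pd^0.44·e^(0.046·RH+f) = 1.725 μm/a
  Sd branch = 0.0175·Sd^0.57·e^(0.008·RH+0.085·T) = 0.4225 μm/a
  r_corr = 1.725 + 0.4225 = 2.147 μm/a
  mass loss = 2.147 μm/a × 7.14 g/cm³ = 15.33 g·m⁻²·a⁻¹
copper: T>10 °C ⇒ hinge -0.080·(17.2−10) = -0.5760
  Pd branch = 0.0053·Pd^0.26·e^(0.059·RH+f) = 1.274 μm/a
  Cl⁻ term: 0.01025·5.8^0.27·exp(0.036·90+0.049·17.2) = 0.9772
  r_corr = 1.274 + 0.9772 = 2.252 μm/a
  mass loss = 2.252 μm/a × 8.96 g/cm³ = 20.18 g·m⁻²·a⁻¹
Ordering by g·m⁻²·a⁻¹: copper (20.2) > zinc (15.3)

zinc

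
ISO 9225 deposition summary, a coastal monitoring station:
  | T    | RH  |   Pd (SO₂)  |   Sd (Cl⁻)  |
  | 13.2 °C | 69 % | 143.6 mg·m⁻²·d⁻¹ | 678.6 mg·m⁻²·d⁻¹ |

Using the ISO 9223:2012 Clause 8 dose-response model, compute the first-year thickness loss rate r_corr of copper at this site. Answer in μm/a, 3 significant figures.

r_corr = 2.24 μm/a

copper: T>10 °C ⇒ hinge -0.080·(13.2−10) = -0.2560
  sulphur-dioxide contribution → 0.8749 μm/a
  chloride contribution → 1.364 μm/a
  ⇒ r_corr(copper) = 2.239 μm/a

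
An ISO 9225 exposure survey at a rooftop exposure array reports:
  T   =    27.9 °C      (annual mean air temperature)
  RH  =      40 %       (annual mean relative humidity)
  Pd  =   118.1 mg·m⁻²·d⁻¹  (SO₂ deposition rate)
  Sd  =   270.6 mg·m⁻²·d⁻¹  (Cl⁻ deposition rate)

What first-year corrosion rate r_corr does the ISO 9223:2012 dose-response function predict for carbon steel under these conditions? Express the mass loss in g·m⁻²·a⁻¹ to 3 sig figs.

r_corr = 435 g·m⁻²·a⁻¹

carbon steel: temperature factor f = -0.054·(17.9) = -0.9666
  Pd branch = 1.77·Pd^0.52·e^(0.02·RH+f) = 17.91 μm/a
  Cl⁻ term: 0.102·270.6^0.62·exp(0.033·40+0.04·27.9) = 37.55
  r_corr = 17.91 + 37.55 = 55.46 μm/a
Convert to mass loss: 55.46 μm/a × 7.85 g/cm³ = 435.4 g·m⁻²·a⁻¹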